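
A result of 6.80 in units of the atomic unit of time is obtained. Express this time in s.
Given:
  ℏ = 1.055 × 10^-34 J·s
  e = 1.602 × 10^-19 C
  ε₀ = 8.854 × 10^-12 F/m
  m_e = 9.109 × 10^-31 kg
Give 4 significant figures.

One atomic unit of time: τ_au = (4πε₀)²ℏ³/(m_e e⁴) = 2.423 × 10^-17 s.
6.80 × 2.423 × 10^-17 s = 1.648 × 10^-16 s

1.648 × 10^-16 s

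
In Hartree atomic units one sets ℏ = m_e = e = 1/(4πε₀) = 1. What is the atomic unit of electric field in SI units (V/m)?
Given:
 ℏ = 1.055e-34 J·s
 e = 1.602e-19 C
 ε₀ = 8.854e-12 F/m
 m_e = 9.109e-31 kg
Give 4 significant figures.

5.131e11 V/m

E_au = E_h/(e a₀) = m_e²e⁵/((4πε₀)³ℏ⁴)
E_h = 4.354e-18 J
a₀ = 5.297e-11 m
E_h/(e·a₀) = 5.131e11 V/m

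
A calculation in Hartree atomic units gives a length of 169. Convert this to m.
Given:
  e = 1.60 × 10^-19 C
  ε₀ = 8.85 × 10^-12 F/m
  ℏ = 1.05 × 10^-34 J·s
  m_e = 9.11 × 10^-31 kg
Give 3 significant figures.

One Bohr radius: a₀ = 4πε₀ℏ²/(m_e e²) = 5.26 × 10^-11 m.
169 × 5.26 × 10^-11 m = 8.89 × 10^-9 m

8.89 × 10^-9 m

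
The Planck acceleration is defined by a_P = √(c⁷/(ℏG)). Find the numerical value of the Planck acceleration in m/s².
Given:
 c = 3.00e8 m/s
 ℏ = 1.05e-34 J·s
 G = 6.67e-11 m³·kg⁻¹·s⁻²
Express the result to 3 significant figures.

5.59e51 m/s²

a_P = √(c⁷/(ℏG))
  = √(3.12e103)
  = 5.59e51 m/s²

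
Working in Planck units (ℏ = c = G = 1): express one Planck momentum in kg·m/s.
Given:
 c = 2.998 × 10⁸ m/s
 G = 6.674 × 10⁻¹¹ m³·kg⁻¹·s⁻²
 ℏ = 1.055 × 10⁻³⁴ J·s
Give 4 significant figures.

From ℏ = c = G = 1 the momentum scale is p_P = √(ℏc³/G).
  = √(42.60)
  = 6.527 kg·m/s

6.527 kg·m/s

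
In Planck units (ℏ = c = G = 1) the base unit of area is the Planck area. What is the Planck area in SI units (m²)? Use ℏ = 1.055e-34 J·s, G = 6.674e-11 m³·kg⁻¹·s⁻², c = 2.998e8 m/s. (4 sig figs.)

A_P = ℏG/c³
  = 7.041e-45 / 2.695e25
  = 2.613e-70 m²

2.613e-70 m²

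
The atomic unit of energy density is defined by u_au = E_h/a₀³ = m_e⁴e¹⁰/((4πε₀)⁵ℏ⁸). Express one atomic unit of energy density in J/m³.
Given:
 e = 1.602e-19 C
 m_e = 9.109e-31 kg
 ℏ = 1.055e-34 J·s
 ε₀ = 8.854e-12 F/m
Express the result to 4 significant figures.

2.929e13 J/m³

u_au = E_h/a₀³ = m_e⁴e¹⁰/((4πε₀)⁵ℏ⁸)
E_h = 4.354e-18 J
a₀ = 5.297e-11 m
E_h/a₀³ = 2.929e13 J/m³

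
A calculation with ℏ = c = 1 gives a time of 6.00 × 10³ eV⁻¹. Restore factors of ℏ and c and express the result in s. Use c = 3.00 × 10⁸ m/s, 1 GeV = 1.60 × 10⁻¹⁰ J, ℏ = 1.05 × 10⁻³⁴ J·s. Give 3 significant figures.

A time is [E]⁻¹ in ℏ=c=1; restore one factor of ℏ.
1 GeV⁻¹ → ℏ × (1 GeV in J)⁻¹ = 6.56 × 10⁻²⁵ s.
Convert the energy scale: 6.00 × 10³ eV⁻¹ = 6.00 × 10¹² GeV⁻¹.
Result: 6.00 × 10¹² × 6.56 × 10⁻²⁵ = 3.94 × 10⁻¹² s.

3.94 × 10⁻¹² s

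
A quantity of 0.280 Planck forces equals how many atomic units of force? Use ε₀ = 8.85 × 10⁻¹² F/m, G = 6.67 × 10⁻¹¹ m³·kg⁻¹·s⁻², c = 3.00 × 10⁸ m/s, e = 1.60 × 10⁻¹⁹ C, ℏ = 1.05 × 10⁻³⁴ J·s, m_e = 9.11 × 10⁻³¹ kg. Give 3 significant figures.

4.08 × 10⁵⁰

Planck force: F_P = c⁴/G = 1.21 × 10⁴⁴ N
atomic unit of force: F_au = E_h/a₀ = m_e²e⁶/((4πε₀)³ℏ⁴) = 8.33 × 10⁻⁸ N
0.280 × 1.21 × 10⁴⁴ / 8.33 × 10⁻⁸ = 4.08 × 10⁵⁰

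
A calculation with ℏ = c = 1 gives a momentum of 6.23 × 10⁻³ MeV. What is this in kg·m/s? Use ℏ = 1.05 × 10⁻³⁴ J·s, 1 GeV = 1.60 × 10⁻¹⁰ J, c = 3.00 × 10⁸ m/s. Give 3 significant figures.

3.32 × 10⁻²⁴ kg·m/s

Momentum is [E]/c; divide by c.
1 GeV → 1/c × (1 GeV in J) = 5.33 × 10⁻¹⁹ kg·m/s.
Convert the energy scale: 6.23 × 10⁻³ MeV = 6.23 × 10⁻⁶ GeV.
Result: 6.23 × 10⁻⁶ × 5.33 × 10⁻¹⁹ = 3.32 × 10⁻²⁴ kg·m/s.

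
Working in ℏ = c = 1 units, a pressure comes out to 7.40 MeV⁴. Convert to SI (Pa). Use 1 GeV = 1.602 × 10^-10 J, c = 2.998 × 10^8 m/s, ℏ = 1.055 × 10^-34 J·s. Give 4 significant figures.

Pressure is [E]/[L]³ = [E]⁴/(ℏc)³.
1 GeV⁴ → 1/(ℏc)³ × (1 GeV in J)⁴ = 2.082 × 10^37 Pa.
Convert the energy scale: 7.40 MeV⁴ = 7.40 × 10^-12 GeV⁴.
Result: 7.40 × 10^-12 × 2.082 × 10^37 = 1.540 × 10^26 Pa.

1.540 × 10^26 Pa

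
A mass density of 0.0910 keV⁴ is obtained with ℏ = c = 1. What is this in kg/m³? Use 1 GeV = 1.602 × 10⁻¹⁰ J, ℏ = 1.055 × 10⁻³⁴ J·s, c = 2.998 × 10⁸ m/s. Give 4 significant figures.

Mass density is [E]/(c²[L]³) = [E]⁴/(ℏ³c⁵).
1 GeV⁴ → 1/(ℏ³c⁵) × (1 GeV in J)⁴ = 2.316 × 10²⁰ kg/m³.
Convert the energy scale: 0.0910 keV⁴ = 9.10 × 10⁻²⁶ GeV⁴.
Result: 9.10 × 10⁻²⁶ × 2.316 × 10²⁰ = 2.108 × 10⁻⁵ kg/m³.

2.108 × 10⁻⁵ kg/m³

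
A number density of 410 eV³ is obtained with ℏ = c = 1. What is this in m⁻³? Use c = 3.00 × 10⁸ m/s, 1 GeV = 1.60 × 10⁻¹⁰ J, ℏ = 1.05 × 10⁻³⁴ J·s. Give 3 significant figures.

5.37 × 10²² m⁻³

Number density is [L]⁻³ = [E]³/(ℏc)³.
1 GeV³ → 1/(ℏc)³ × (1 GeV in J)³ = 1.31 × 10⁴⁷ m⁻³.
Convert the energy scale: 410 eV³ = 4.10 × 10⁻²⁵ GeV³.
Result: 4.10 × 10⁻²⁵ × 1.31 × 10⁴⁷ = 5.37 × 10²² m⁻³.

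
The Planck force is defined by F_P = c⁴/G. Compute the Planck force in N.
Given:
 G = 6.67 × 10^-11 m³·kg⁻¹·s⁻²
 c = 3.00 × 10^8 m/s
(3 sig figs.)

F_P = c⁴/G
  = 8.10 × 10^33 / 6.67 × 10^-11
  = 1.21 × 10^44 N

1.21 × 10^44 N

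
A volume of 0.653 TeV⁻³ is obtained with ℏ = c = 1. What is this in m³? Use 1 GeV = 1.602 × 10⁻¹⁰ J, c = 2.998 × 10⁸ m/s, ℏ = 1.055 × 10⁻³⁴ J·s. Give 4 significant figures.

5.025 × 10⁻⁵⁷ m³

Volume is [L]³ = [E]⁻³·(ℏc)³.
1 GeV⁻³ → (ℏc)³ × (1 GeV in J)⁻³ = 7.696 × 10⁻⁴⁸ m³.
Convert the energy scale: 0.653 TeV⁻³ = 6.53 × 10⁻¹⁰ GeV⁻³.
Result: 6.53 × 10⁻¹⁰ × 7.696 × 10⁻⁴⁸ = 5.025 × 10⁻⁵⁷ m³.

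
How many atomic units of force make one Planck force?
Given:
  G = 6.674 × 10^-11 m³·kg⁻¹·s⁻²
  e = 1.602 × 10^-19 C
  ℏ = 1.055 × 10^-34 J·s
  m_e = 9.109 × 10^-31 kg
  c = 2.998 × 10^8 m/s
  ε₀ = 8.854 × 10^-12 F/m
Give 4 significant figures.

Planck force: F_P = c⁴/G = 1.210 × 10^44 N
atomic unit of force: F_au = E_h/a₀ = m_e²e⁶/((4πε₀)³ℏ⁴) = 8.220 × 10^-8 N
ratio = 1.210 × 10^44 / 8.220 × 10^-8 = 1.473 × 10^51

1.473 × 10^51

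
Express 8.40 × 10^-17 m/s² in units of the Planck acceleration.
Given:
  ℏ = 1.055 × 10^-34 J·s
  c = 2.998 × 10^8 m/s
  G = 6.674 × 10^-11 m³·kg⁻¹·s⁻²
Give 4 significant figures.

1.511 × 10^-68

Planck acceleration: a_P = √(c⁷/(ℏG)) = 5.560 × 10^51 m/s².
8.40 × 10^-17 / 5.560 × 10^51 = 1.511 × 10^-68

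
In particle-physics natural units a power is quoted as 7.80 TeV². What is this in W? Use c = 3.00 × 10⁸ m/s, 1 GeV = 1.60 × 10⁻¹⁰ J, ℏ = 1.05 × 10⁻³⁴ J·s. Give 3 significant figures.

1.90 × 10²¹ W

Power is [E]/[T] = [E]²/ℏ.
1 GeV² → 1/ℏ × (1 GeV in J)² = 2.44 × 10¹⁴ W.
Convert the energy scale: 7.80 TeV² = 7.80 × 10⁶ GeV².
Result: 7.80 × 10⁶ × 2.44 × 10¹⁴ = 1.90 × 10²¹ W.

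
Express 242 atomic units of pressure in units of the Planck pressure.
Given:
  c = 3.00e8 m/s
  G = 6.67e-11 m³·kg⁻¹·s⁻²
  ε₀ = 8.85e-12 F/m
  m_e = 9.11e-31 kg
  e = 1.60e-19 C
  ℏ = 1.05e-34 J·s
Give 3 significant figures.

1.56e-98

atomic unit of pressure: P_au = E_h/a₀³ = m_e⁴e¹⁰/((4πε₀)⁵ℏ⁸) = 3.01e13 Pa
Planck pressure: p_P = c⁷/(ℏG²) = 4.68e113 Pa
242 × 3.01e13 / 4.68e113 = 1.56e-98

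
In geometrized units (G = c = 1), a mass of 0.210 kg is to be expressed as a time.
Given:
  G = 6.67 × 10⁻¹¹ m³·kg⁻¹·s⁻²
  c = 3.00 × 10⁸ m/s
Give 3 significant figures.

Mass → time via G/c³.
0.210 kg × (G/c³) = 5.19 × 10⁻³⁷ s

5.19 × 10⁻³⁷ s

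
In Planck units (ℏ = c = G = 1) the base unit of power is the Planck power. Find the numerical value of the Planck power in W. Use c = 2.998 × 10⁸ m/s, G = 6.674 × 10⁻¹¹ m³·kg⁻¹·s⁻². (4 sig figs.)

P_P = c⁵/G
  = 2.422 × 10⁴² / 6.674 × 10⁻¹¹
  = 3.629 × 10⁵² W

3.629 × 10⁵² W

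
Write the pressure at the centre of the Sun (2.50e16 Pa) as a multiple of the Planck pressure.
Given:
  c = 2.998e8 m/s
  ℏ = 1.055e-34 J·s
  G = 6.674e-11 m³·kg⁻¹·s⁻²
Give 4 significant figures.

5.397e-98

Planck pressure: p_P = c⁷/(ℏG²) = 4.632e113 Pa.
2.50e16 / 4.632e113 = 5.397e-98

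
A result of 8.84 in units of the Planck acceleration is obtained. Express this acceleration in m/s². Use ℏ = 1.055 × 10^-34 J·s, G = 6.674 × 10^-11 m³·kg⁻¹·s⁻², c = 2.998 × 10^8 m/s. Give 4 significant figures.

One Planck acceleration: a_P = √(c⁷/(ℏG)) = 5.560 × 10^51 m/s².
8.84 × 5.560 × 10^51 m/s² = 4.915 × 10^52 m/s²

4.915 × 10^52 m/s²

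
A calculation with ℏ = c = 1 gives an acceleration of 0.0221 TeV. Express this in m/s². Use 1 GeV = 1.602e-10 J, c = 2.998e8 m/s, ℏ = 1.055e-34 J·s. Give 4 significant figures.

Acceleration is [L]/[T]² = c·[E]/ℏ.
1 GeV → c/ℏ × (1 GeV in J) = 4.552e32 m/s².
Convert the energy scale: 0.0221 TeV = 22.1 GeV.
Result: 22.1 × 4.552e32 = 1.006e34 m/s².

1.006e34 m/s²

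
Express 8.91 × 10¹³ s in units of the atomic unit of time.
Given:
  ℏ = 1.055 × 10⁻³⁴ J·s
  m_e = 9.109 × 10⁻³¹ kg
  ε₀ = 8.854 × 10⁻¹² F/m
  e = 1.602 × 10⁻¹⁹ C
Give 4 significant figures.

atomic unit of time: τ_au = (4πε₀)²ℏ³/(m_e e⁴) = 2.423 × 10⁻¹⁷ s.
8.91 × 10¹³ / 2.423 × 10⁻¹⁷ = 3.677 × 10³⁰

3.677 × 10³⁰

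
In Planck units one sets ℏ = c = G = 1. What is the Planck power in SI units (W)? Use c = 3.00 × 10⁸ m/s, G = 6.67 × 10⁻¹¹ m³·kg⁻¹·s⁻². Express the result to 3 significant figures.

P_P = c⁵/G
  = 2.43 × 10⁴² / 6.67 × 10⁻¹¹
  = 3.64 × 10⁵² W

3.64 × 10⁵² W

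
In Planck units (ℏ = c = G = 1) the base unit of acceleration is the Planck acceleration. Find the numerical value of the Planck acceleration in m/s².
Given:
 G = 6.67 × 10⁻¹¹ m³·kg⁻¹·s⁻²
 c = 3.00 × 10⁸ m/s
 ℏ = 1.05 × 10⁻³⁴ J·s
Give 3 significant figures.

5.59 × 10⁵¹ m/s²

a_P = √(c⁷/(ℏG))
  = √(3.12 × 10¹⁰³)
  = 5.59 × 10⁵¹ m/s²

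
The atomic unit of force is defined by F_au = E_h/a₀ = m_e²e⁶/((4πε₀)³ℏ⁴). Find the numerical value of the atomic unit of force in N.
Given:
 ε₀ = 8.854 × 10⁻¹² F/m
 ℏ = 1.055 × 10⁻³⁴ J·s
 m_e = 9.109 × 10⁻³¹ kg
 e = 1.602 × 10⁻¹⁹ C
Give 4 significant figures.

8.220 × 10⁻⁸ N

F_au = E_h/a₀ = m_e²e⁶/((4πε₀)³ℏ⁴)
E_h = 4.354 × 10⁻¹⁸ J
a₀ = 5.297 × 10⁻¹¹ m
E_h/a₀ = 8.220 × 10⁻⁸ N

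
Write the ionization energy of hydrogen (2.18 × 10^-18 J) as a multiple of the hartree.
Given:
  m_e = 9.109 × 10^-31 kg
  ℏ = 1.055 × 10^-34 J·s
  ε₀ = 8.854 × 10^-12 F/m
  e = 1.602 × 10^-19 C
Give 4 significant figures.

0.5007

hartree: E_h = m_e e⁴/(4πε₀ℏ)² = 4.354 × 10^-18 J.
2.18 × 10^-18 / 4.354 × 10^-18 = 0.5007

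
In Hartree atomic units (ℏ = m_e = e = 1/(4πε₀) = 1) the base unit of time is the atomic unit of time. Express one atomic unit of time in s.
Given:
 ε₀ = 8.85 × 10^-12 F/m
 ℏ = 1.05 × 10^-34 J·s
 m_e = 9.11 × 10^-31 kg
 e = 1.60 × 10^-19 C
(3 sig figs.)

τ_au = (4πε₀)²ℏ³/(m_e e⁴)
E_h = 4.38 × 10^-18 J
ℏ/E_h = 2.40 × 10^-17 s

2.40 × 10^-17 s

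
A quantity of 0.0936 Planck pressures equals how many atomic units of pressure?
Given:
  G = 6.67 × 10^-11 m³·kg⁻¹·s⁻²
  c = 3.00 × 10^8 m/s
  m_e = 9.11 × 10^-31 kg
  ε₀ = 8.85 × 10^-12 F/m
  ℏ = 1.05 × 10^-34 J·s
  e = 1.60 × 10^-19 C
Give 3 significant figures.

Planck pressure: p_P = c⁷/(ℏG²) = 4.68 × 10^113 Pa
atomic unit of pressure: P_au = E_h/a₀³ = m_e⁴e¹⁰/((4πε₀)⁵ℏ⁸) = 3.01 × 10^13 Pa
0.0936 × 4.68 × 10^113 / 3.01 × 10^13 = 1.45 × 10^99

1.45 × 10^99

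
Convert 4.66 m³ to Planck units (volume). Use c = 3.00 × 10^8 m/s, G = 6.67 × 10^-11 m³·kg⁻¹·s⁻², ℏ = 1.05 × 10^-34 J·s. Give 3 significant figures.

1.12 × 10^105

Planck volume: V_P = (ℏG/c³)^(3/2) = 4.18 × 10^-105 m³.
4.66 / 4.18 × 10^-105 = 1.12 × 10^105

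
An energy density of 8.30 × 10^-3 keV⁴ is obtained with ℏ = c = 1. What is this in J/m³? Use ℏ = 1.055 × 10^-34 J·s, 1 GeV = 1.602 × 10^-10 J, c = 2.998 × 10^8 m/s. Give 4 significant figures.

[E]/[L]³ = [E]⁴/(ℏc)³; restore (ℏc)⁻³.
1 GeV⁴ → 1/(ℏc)³ × (1 GeV in J)⁴ = 2.082 × 10^37 J/m³.
Convert the energy scale: 8.30 × 10^-3 keV⁴ = 8.30 × 10^-27 GeV⁴.
Result: 8.30 × 10^-27 × 2.082 × 10^37 = 1.728 × 10^11 J/m³.

1.728 × 10^11 J/m³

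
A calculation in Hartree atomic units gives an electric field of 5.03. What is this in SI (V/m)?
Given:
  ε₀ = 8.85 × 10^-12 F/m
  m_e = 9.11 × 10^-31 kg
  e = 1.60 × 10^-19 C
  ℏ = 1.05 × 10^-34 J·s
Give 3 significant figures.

One atomic unit of electric field: E_au = E_h/(e a₀) = m_e²e⁵/((4πε₀)³ℏ⁴) = 5.20 × 10^11 V/m.
5.03 × 5.20 × 10^11 V/m = 2.62 × 10^12 V/m

2.62 × 10^12 V/m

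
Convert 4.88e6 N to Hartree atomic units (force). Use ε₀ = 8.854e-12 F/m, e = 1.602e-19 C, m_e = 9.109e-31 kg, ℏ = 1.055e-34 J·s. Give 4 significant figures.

atomic unit of force: F_au = E_h/a₀ = m_e²e⁶/((4πε₀)³ℏ⁴) = 8.220e-8 N.
4.88e6 / 8.220e-8 = 5.937e13

5.937e13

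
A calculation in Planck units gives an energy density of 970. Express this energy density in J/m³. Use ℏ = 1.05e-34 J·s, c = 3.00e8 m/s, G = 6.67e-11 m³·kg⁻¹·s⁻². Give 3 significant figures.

One Planck energy density: u_P = c⁷/(ℏG²) = 4.68e113 J/m³.
970 × 4.68e113 J/m³ = 4.54e116 J/m³

4.54e116 J/m³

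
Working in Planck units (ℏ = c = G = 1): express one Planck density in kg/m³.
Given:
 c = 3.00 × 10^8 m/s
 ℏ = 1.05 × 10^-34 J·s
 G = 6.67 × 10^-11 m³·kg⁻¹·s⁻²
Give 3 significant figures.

From ℏ = c = G = 1 the density scale is ρ_P = c⁵/(ℏG²).
  = 2.43 × 10^42 / 4.67 × 10^-55
  = 5.20 × 10^96 kg/m³

5.20 × 10^96 kg/m³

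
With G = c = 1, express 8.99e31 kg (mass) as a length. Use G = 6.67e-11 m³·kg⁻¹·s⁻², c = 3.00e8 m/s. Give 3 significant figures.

In G = c = 1 units mass has dimensions of length; the conversion factor is G/c².
8.99e31 kg × (G/c²) = 6.66e4 m

6.66e4 m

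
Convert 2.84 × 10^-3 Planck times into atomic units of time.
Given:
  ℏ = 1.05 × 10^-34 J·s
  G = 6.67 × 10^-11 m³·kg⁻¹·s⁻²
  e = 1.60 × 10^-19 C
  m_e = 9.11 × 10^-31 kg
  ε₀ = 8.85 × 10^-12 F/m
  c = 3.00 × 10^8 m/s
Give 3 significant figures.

6.36 × 10^-30

Planck time: t_P = √(ℏG/c⁵) = 5.37 × 10^-44 s
atomic unit of time: τ_au = (4πε₀)²ℏ³/(m_e e⁴) = 2.40 × 10^-17 s
2.84 × 10^-3 × 5.37 × 10^-44 / 2.40 × 10^-17 = 6.36 × 10^-30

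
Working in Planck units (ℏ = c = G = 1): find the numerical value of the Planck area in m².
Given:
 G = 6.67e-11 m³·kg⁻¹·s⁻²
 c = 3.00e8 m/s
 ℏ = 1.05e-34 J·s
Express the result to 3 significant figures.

From ℏ = c = G = 1 the area scale is A_P = ℏG/c³.
  = 7.00e-45 / 2.70e25
  = 2.59e-70 m²

2.59e-70 m²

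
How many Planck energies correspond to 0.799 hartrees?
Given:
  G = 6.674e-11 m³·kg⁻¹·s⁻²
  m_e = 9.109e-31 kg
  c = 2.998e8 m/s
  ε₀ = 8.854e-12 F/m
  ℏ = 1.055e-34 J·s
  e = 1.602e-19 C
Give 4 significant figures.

1.778e-27

hartree: E_h = m_e e⁴/(4πε₀ℏ)² = 4.354e-18 J
Planck energy: E_P = √(ℏc⁵/G) = 1.957e9 J
0.799 × 4.354e-18 / 1.957e9 = 1.778e-27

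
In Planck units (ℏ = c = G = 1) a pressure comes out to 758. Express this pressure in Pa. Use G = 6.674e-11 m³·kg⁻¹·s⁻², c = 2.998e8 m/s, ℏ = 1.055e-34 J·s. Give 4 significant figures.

One Planck pressure: p_P = c⁷/(ℏG²) = 4.632e113 Pa.
758 × 4.632e113 Pa = 3.511e116 Pa

3.511e116 Pa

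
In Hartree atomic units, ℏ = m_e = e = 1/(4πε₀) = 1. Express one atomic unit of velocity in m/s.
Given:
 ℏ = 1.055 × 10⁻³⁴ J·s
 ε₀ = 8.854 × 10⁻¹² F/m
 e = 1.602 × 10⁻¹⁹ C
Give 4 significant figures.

Dimensional analysis gives v_au = e²/(4πε₀ℏ).
  = 2.566 × 10⁻³⁸ / 1.174 × 10⁻⁴⁴
  = 2.186 × 10⁶ m/s

2.186 × 10⁶ m/s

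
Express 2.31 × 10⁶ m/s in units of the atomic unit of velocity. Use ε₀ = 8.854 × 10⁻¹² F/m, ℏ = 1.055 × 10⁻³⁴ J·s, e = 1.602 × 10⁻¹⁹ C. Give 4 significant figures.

1.057

atomic unit of velocity: v_au = e²/(4πε₀ℏ) = 2.186 × 10⁶ m/s.
2.31 × 10⁶ / 2.186 × 10⁶ = 1.057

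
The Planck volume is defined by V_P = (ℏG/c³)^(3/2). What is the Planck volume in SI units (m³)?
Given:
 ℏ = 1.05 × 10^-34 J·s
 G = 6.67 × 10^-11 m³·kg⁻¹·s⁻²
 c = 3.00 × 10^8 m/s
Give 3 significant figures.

4.18 × 10^-105 m³

V_P = (ℏG/c³)^(3/2)
  = √(1.75 × 10^-209)
  = 4.18 × 10^-105 m³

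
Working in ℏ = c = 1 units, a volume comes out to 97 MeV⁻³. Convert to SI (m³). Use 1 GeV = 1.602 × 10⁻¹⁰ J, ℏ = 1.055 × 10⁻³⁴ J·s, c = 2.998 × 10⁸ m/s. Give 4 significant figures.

7.465 × 10⁻³⁷ m³

Volume is [L]³ = [E]⁻³·(ℏc)³.
1 GeV⁻³ → (ℏc)³ × (1 GeV in J)⁻³ = 7.696 × 10⁻⁴⁸ m³.
Convert the energy scale: 97 MeV⁻³ = 9.70 × 10¹⁰ GeV⁻³.
Result: 9.70 × 10¹⁰ × 7.696 × 10⁻⁴⁸ = 7.465 × 10⁻³⁷ m³.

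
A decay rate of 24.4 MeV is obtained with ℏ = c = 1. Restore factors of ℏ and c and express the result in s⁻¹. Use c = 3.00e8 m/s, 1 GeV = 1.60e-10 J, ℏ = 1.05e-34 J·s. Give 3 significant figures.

A rate is [E]/ℏ; divide by ℏ.
1 GeV → 1/ℏ × (1 GeV in J) = 1.52e24 s⁻¹.
Convert the energy scale: 24.4 MeV = 0.0244 GeV.
Result: 0.0244 × 1.52e24 = 3.72e22 s⁻¹.

3.72e22 s⁻¹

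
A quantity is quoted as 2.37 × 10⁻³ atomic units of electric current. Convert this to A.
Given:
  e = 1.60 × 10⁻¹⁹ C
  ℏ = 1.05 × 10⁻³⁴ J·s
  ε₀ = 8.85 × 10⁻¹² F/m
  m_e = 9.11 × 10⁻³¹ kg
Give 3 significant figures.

1.58 × 10⁻⁵ A

One atomic unit of electric current: I_au = e E_h/ℏ = m_e e⁵/((4πε₀)²ℏ³) = 6.67 × 10⁻³ A.
2.37 × 10⁻³ × 6.67 × 10⁻³ A = 1.58 × 10⁻⁵ A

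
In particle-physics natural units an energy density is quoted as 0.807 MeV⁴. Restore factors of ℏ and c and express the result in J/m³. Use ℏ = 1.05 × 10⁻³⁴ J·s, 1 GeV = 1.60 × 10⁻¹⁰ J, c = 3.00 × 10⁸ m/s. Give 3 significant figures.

1.69 × 10²⁵ J/m³

[E]/[L]³ = [E]⁴/(ℏc)³; restore (ℏc)⁻³.
1 GeV⁴ → 1/(ℏc)³ × (1 GeV in J)⁴ = 2.10 × 10³⁷ J/m³.
Convert the energy scale: 0.807 MeV⁴ = 8.07 × 10⁻¹³ GeV⁴.
Result: 8.07 × 10⁻¹³ × 2.10 × 10³⁷ = 1.69 × 10²⁵ J/m³.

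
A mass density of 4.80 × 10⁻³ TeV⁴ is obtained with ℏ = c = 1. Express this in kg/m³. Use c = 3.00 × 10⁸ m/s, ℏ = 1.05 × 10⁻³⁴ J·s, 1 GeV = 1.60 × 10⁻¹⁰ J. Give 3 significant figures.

Mass density is [E]/(c²[L]³) = [E]⁴/(ℏ³c⁵).
1 GeV⁴ → 1/(ℏ³c⁵) × (1 GeV in J)⁴ = 2.33 × 10²⁰ kg/m³.
Convert the energy scale: 4.80 × 10⁻³ TeV⁴ = 4.80 × 10⁹ GeV⁴.
Result: 4.80 × 10⁹ × 2.33 × 10²⁰ = 1.12 × 10³⁰ kg/m³.

1.12 × 10³⁰ kg/m³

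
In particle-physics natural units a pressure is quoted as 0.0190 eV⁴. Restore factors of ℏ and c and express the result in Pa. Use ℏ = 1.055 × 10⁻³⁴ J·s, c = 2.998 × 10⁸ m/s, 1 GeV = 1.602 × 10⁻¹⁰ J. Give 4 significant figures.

Pressure is [E]/[L]³ = [E]⁴/(ℏc)³.
1 GeV⁴ → 1/(ℏc)³ × (1 GeV in J)⁴ = 2.082 × 10³⁷ Pa.
Convert the energy scale: 0.0190 eV⁴ = 1.90 × 10⁻³⁸ GeV⁴.
Result: 1.90 × 10⁻³⁸ × 2.082 × 10³⁷ = 0.3955 Pa.

0.3955 Pa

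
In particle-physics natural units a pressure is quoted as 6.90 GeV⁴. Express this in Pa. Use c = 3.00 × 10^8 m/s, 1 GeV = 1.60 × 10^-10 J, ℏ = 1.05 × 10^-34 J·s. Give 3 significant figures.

Pressure is [E]/[L]³ = [E]⁴/(ℏc)³.
1 GeV⁴ → 1/(ℏc)³ × (1 GeV in J)⁴ = 2.10 × 10^37 Pa.
Result: 6.90 × 2.10 × 10^37 = 1.45 × 10^38 Pa.

1.45 × 10^38 Pa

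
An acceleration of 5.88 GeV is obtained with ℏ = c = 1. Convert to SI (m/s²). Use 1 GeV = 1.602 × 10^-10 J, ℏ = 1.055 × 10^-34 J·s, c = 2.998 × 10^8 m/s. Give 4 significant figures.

Acceleration is [L]/[T]² = c·[E]/ℏ.
1 GeV → c/ℏ × (1 GeV in J) = 4.552 × 10^32 m/s².
Result: 5.88 × 4.552 × 10^32 = 2.677 × 10^33 m/s².

2.677 × 10^33 m/s²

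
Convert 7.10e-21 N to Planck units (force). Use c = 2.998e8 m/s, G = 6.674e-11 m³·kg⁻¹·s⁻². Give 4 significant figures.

Planck force: F_P = c⁴/G = 1.210e44 N.
7.10e-21 / 1.210e44 = 5.866e-65

5.866e-65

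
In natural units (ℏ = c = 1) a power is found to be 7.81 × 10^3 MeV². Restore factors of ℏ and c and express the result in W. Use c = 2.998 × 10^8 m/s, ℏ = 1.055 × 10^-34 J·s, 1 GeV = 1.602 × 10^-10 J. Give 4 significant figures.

Power is [E]/[T] = [E]²/ℏ.
1 GeV² → 1/ℏ × (1 GeV in J)² = 2.433 × 10^14 W.
Convert the energy scale: 7.81 × 10^3 MeV² = 7.81 × 10^-3 GeV².
Result: 7.81 × 10^-3 × 2.433 × 10^14 = 1.900 × 10^12 W.

1.900 × 10^12 W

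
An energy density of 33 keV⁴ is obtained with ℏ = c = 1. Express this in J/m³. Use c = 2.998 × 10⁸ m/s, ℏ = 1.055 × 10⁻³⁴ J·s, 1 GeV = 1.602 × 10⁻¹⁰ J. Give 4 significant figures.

6.869 × 10¹⁴ J/m³

[E]/[L]³ = [E]⁴/(ℏc)³; restore (ℏc)⁻³.
1 GeV⁴ → 1/(ℏc)³ × (1 GeV in J)⁴ = 2.082 × 10³⁷ J/m³.
Convert the energy scale: 33 keV⁴ = 3.30 × 10⁻²³ GeV⁴.
Result: 3.30 × 10⁻²³ × 2.082 × 10³⁷ = 6.869 × 10¹⁴ J/m³.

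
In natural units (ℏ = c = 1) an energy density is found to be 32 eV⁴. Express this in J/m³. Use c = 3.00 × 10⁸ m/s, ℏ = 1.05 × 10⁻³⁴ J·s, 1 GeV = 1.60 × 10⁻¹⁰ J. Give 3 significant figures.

[E]/[L]³ = [E]⁴/(ℏc)³; restore (ℏc)⁻³.
1 GeV⁴ → 1/(ℏc)³ × (1 GeV in J)⁴ = 2.10 × 10³⁷ J/m³.
Convert the energy scale: 32 eV⁴ = 3.20 × 10⁻³⁵ GeV⁴.
Result: 3.20 × 10⁻³⁵ × 2.10 × 10³⁷ = 671 J/m³.

671 J/m³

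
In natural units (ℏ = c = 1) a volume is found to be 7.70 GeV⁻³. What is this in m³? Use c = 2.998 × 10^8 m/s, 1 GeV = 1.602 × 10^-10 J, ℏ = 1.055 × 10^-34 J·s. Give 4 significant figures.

5.926 × 10^-47 m³

Volume is [L]³ = [E]⁻³·(ℏc)³.
1 GeV⁻³ → (ℏc)³ × (1 GeV in J)⁻³ = 7.696 × 10^-48 m³.
Result: 7.70 × 7.696 × 10^-48 = 5.926 × 10^-47 m³.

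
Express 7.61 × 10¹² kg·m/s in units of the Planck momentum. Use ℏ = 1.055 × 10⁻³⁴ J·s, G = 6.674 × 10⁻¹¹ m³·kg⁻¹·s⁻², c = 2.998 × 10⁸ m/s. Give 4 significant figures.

1.166 × 10¹²

Planck momentum: p_P = √(ℏc³/G) = 6.527 kg·m/s.
7.61 × 10¹² / 6.527 = 1.166 × 10¹²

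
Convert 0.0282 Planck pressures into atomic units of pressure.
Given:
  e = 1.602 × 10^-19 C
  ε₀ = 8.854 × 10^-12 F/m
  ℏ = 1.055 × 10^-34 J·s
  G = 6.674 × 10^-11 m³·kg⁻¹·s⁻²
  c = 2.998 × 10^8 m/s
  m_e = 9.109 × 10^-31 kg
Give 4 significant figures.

4.460 × 10^98

Planck pressure: p_P = c⁷/(ℏG²) = 4.632 × 10^113 Pa
atomic unit of pressure: P_au = E_h/a₀³ = m_e⁴e¹⁰/((4πε₀)⁵ℏ⁸) = 2.929 × 10^13 Pa
0.0282 × 4.632 × 10^113 / 2.929 × 10^13 = 4.460 × 10^98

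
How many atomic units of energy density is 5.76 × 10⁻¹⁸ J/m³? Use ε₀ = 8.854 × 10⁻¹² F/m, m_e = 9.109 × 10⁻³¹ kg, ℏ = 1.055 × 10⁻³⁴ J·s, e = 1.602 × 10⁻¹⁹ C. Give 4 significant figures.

atomic unit of energy density: u_au = E_h/a₀³ = m_e⁴e¹⁰/((4πε₀)⁵ℏ⁸) = 2.929 × 10¹³ J/m³.
5.76 × 10⁻¹⁸ / 2.929 × 10¹³ = 1.966 × 10⁻³¹

1.966 × 10⁻³¹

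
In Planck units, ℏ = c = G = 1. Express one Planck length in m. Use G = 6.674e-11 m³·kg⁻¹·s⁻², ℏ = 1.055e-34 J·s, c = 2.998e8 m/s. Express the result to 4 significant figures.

The unique combination of the constants set to 1 with dimensions of length is ℓ_P = √(ℏG/c³).
  = √(2.613e-70)
  = 1.616e-35 m

1.616e-35 m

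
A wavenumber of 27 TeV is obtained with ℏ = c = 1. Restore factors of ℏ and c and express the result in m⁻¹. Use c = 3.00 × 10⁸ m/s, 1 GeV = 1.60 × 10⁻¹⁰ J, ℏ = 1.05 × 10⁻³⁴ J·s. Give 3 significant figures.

Inverse length is [E]/(ℏc).
1 GeV → 1/(ℏc) × (1 GeV in J) = 5.08 × 10¹⁵ m⁻¹.
Convert the energy scale: 27 TeV = 2.70 × 10⁴ GeV.
Result: 2.70 × 10⁴ × 5.08 × 10¹⁵ = 1.37 × 10²⁰ m⁻¹.

1.37 × 10²⁰ m⁻¹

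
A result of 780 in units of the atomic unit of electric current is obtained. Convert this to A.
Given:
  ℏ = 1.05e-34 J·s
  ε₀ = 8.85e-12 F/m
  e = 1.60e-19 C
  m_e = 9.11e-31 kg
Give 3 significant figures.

One atomic unit of electric current: I_au = e E_h/ℏ = m_e e⁵/((4πε₀)²ℏ³) = 6.67e-3 A.
780 × 6.67e-3 A = 5.20 A

5.20 A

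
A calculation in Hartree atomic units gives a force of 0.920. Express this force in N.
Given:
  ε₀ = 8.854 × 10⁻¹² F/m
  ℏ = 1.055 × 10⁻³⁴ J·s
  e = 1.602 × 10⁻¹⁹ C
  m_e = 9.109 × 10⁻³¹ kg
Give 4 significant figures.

7.562 × 10⁻⁸ N

One atomic unit of force: F_au = E_h/a₀ = m_e²e⁶/((4πε₀)³ℏ⁴) = 8.220 × 10⁻⁸ N.
0.920 × 8.220 × 10⁻⁸ N = 7.562 × 10⁻⁸ N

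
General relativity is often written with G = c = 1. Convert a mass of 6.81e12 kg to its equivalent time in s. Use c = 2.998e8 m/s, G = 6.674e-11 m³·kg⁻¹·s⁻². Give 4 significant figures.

1.687e-23 s

Mass → time via G/c³.
6.81e12 kg × (G/c³) = 1.687e-23 s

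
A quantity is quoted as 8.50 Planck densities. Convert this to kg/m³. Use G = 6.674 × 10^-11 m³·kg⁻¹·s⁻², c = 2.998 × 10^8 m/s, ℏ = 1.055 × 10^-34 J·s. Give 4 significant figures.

One Planck density: ρ_P = c⁵/(ℏG²) = 5.154 × 10^96 kg/m³.
8.50 × 5.154 × 10^96 kg/m³ = 4.381 × 10^97 kg/m³

4.381 × 10^97 kg/m³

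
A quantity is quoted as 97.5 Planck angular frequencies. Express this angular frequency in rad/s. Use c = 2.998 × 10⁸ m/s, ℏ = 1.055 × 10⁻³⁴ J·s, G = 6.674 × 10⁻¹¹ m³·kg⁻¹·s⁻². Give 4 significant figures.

One Planck angular frequency: ω_P = √(c⁵/(ℏG)) = 1.855 × 10⁴³ rad/s.
97.5 × 1.855 × 10⁴³ rad/s = 1.808 × 10⁴⁵ rad/s

1.808 × 10⁴⁵ rad/s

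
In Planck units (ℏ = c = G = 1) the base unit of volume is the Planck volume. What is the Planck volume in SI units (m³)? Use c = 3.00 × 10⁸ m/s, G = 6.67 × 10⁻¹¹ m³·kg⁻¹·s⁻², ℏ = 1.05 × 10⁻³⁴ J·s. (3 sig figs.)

V_P = (ℏG/c³)^(3/2)
  = √(1.75 × 10⁻²⁰⁹)
  = 4.18 × 10⁻¹⁰⁵ m³

4.18 × 10⁻¹⁰⁵ m³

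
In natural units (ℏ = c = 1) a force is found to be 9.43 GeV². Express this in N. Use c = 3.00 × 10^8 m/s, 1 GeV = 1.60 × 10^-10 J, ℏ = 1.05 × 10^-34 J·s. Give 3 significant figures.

Force is [E]/[L] = [E]²/(ℏc); restore (ℏc)⁻¹.
1 GeV² → 1/(ℏc) × (1 GeV in J)² = 8.13 × 10^5 N.
Result: 9.43 × 8.13 × 10^5 = 7.66 × 10^6 N.

7.66 × 10^6 N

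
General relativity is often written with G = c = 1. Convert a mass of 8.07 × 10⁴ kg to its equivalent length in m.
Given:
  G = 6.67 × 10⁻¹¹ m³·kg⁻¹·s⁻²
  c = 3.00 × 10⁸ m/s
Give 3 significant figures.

5.98 × 10⁻²³ m

In G = c = 1 units mass has dimensions of length; the conversion factor is G/c².
8.07 × 10⁴ kg × (G/c²) = 5.98 × 10⁻²³ m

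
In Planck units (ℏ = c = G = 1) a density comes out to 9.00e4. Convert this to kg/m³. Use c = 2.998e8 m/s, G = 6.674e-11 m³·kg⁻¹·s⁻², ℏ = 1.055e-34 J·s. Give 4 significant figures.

4.638e101 kg/m³

One Planck density: ρ_P = c⁵/(ℏG²) = 5.154e96 kg/m³.
9.00e4 × 5.154e96 kg/m³ = 4.638e101 kg/m³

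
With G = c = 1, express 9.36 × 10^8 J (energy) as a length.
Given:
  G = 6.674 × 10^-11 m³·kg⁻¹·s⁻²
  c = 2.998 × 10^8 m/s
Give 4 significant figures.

Energy → length via G/c⁴.
9.36 × 10^8 J × (G/c⁴) = 7.733 × 10^-36 m

7.733 × 10^-36 m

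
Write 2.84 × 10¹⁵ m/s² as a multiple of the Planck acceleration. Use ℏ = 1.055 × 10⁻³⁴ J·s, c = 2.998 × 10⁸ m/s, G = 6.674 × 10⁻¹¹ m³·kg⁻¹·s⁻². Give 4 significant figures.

Planck acceleration: a_P = √(c⁷/(ℏG)) = 5.560 × 10⁵¹ m/s².
2.84 × 10¹⁵ / 5.560 × 10⁵¹ = 5.108 × 10⁻³⁷

5.108 × 10⁻³⁷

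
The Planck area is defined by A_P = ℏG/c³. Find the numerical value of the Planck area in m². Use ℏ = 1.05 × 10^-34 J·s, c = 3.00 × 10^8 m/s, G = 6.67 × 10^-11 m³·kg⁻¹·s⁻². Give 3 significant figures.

A_P = ℏG/c³
  = 7.00 × 10^-45 / 2.70 × 10^25
  = 2.59 × 10^-70 m²

2.59 × 10^-70 m²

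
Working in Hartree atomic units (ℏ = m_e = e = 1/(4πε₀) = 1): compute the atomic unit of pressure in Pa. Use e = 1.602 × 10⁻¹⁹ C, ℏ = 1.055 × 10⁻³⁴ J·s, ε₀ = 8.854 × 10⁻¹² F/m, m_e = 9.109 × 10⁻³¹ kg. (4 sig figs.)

The unique combination of the constants set to 1 with dimensions of pressure is P_au = E_h/a₀³ = m_e⁴e¹⁰/((4πε₀)⁵ℏ⁸).
E_h = 4.354 × 10⁻¹⁸ J
a₀ = 5.297 × 10⁻¹¹ m
E_h/a₀³ = 2.929 × 10¹³ Pa

2.929 × 10¹³ Pa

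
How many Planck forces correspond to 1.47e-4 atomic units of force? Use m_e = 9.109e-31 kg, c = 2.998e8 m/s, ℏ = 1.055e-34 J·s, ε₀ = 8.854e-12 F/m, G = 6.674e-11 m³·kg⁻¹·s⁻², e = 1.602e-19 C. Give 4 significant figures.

9.982e-56

atomic unit of force: F_au = E_h/a₀ = m_e²e⁶/((4πε₀)³ℏ⁴) = 8.220e-8 N
Planck force: F_P = c⁴/G = 1.210e44 N
1.47e-4 × 8.220e-8 / 1.210e44 = 9.982e-56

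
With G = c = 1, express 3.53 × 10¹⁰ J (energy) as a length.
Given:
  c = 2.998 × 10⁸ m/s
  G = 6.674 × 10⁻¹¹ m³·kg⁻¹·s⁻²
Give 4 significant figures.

2.916 × 10⁻³⁴ m

Energy → length via G/c⁴.
3.53 × 10¹⁰ J × (G/c⁴) = 2.916 × 10⁻³⁴ m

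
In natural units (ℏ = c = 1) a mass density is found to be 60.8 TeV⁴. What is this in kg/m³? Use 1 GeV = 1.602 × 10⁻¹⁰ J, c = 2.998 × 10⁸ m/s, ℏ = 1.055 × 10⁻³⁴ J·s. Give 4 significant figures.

Mass density is [E]/(c²[L]³) = [E]⁴/(ℏ³c⁵).
1 GeV⁴ → 1/(ℏ³c⁵) × (1 GeV in J)⁴ = 2.316 × 10²⁰ kg/m³.
Convert the energy scale: 60.8 TeV⁴ = 6.08 × 10¹³ GeV⁴.
Result: 6.08 × 10¹³ × 2.316 × 10²⁰ = 1.408 × 10³⁴ kg/m³.

1.408 × 10³⁴ kg/m³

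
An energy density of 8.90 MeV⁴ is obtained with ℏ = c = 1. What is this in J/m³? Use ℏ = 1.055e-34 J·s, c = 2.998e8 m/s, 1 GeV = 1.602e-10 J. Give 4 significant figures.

[E]/[L]³ = [E]⁴/(ℏc)³; restore (ℏc)⁻³.
1 GeV⁴ → 1/(ℏc)³ × (1 GeV in J)⁴ = 2.082e37 J/m³.
Convert the energy scale: 8.90 MeV⁴ = 8.90e-12 GeV⁴.
Result: 8.90e-12 × 2.082e37 = 1.853e26 J/m³.

1.853e26 J/m³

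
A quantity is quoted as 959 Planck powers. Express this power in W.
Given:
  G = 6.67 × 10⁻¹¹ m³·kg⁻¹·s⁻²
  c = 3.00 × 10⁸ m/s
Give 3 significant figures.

3.49 × 10⁵⁵ W

One Planck power: P_P = c⁵/G = 3.64 × 10⁵² W.
959 × 3.64 × 10⁵² W = 3.49 × 10⁵⁵ W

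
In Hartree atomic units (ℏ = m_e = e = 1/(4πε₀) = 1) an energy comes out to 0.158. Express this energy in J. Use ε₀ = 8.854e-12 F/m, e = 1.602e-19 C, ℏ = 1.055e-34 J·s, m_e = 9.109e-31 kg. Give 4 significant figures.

One hartree: E_h = m_e e⁴/(4πε₀ℏ)² = 4.354e-18 J.
0.158 × 4.354e-18 J = 6.880e-19 J

6.880e-19 J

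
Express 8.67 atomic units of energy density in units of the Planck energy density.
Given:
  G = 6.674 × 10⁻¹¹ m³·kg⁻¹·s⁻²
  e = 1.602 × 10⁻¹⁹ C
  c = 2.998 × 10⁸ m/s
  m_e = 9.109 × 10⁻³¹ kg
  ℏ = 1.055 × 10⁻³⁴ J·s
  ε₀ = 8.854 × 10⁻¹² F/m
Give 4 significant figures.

5.482 × 10⁻¹⁰⁰

atomic unit of energy density: u_au = E_h/a₀³ = m_e⁴e¹⁰/((4πε₀)⁵ℏ⁸) = 2.929 × 10¹³ J/m³
Planck energy density: u_P = c⁷/(ℏG²) = 4.632 × 10¹¹³ J/m³
8.67 × 2.929 × 10¹³ / 4.632 × 10¹¹³ = 5.482 × 10⁻¹⁰⁰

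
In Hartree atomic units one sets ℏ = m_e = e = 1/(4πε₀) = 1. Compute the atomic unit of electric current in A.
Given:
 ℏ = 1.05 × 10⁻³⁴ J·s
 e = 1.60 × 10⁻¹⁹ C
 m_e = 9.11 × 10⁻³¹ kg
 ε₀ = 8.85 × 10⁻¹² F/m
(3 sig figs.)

I_au = e E_h/ℏ = m_e e⁵/((4πε₀)²ℏ³)
E_h = 4.38 × 10⁻¹⁸ J
e·E_h/ℏ = 6.67 × 10⁻³ A

6.67 × 10⁻³ A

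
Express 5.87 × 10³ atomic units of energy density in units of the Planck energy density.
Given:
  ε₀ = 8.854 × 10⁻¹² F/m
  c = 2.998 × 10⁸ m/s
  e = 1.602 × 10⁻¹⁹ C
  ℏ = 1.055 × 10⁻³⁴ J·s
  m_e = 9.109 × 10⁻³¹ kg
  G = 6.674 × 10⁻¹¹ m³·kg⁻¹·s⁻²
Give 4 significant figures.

3.712 × 10⁻⁹⁷

atomic unit of energy density: u_au = E_h/a₀³ = m_e⁴e¹⁰/((4πε₀)⁵ℏ⁸) = 2.929 × 10¹³ J/m³
Planck energy density: u_P = c⁷/(ℏG²) = 4.632 × 10¹¹³ J/m³
5.87 × 10³ × 2.929 × 10¹³ / 4.632 × 10¹¹³ = 3.712 × 10⁻⁹⁷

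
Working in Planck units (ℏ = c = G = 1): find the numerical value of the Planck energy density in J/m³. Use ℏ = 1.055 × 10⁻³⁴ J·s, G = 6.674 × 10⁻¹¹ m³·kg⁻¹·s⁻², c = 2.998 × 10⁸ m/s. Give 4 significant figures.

4.632 × 10¹¹³ J/m³

Dimensional analysis gives u_P = c⁷/(ℏG²).
  = 2.177 × 10⁵⁹ / 4.699 × 10⁻⁵⁵
  = 4.632 × 10¹¹³ J/m³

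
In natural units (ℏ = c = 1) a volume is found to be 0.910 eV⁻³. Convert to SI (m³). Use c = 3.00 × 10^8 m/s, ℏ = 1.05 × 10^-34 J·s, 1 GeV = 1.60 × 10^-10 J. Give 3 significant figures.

Volume is [L]³ = [E]⁻³·(ℏc)³.
1 GeV⁻³ → (ℏc)³ × (1 GeV in J)⁻³ = 7.63 × 10^-48 m³.
Convert the energy scale: 0.910 eV⁻³ = 9.10 × 10^26 GeV⁻³.
Result: 9.10 × 10^26 × 7.63 × 10^-48 = 6.94 × 10^-21 m³.

6.94 × 10^-21 m³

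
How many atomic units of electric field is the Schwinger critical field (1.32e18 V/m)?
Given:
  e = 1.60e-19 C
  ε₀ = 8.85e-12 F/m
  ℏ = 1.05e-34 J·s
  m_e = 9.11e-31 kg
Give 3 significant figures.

atomic unit of electric field: E_au = E_h/(e a₀) = m_e²e⁵/((4πε₀)³ℏ⁴) = 5.20e11 V/m.
1.32e18 / 5.20e11 = 2.54e6

2.54e6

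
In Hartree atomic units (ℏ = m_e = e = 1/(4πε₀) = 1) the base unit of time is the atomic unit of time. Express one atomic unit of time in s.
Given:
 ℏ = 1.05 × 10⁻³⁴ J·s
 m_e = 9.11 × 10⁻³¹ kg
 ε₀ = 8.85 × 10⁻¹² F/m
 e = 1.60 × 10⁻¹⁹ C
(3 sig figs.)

2.40 × 10⁻¹⁷ s

τ_au = (4πε₀)²ℏ³/(m_e e⁴)
E_h = 4.38 × 10⁻¹⁸ J
ℏ/E_h = 2.40 × 10⁻¹⁷ s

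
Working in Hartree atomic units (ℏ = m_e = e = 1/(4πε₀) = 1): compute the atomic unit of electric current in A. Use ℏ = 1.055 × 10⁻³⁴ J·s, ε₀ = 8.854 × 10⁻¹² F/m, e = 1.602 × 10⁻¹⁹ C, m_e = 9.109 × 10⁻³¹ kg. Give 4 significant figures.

6.612 × 10⁻³ A

The unique combination of the constants set to 1 with dimensions of current is I_au = e E_h/ℏ = m_e e⁵/((4πε₀)²ℏ³).
E_h = 4.354 × 10⁻¹⁸ J
e·E_h/ℏ = 6.612 × 10⁻³ A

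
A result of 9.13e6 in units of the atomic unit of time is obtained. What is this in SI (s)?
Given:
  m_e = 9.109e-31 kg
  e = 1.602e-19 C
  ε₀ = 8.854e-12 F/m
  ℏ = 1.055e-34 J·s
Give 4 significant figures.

2.212e-10 s

One atomic unit of time: τ_au = (4πε₀)²ℏ³/(m_e e⁴) = 2.423e-17 s.
9.13e6 × 2.423e-17 s = 2.212e-10 s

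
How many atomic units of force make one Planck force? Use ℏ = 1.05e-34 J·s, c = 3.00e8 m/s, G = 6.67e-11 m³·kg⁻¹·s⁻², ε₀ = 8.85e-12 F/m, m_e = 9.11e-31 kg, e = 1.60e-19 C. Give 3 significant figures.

1.46e51

Planck force: F_P = c⁴/G = 1.21e44 N
atomic unit of force: F_au = E_h/a₀ = m_e²e⁶/((4πε₀)³ℏ⁴) = 8.33e-8 N
ratio = 1.21e44 / 8.33e-8 = 1.46e51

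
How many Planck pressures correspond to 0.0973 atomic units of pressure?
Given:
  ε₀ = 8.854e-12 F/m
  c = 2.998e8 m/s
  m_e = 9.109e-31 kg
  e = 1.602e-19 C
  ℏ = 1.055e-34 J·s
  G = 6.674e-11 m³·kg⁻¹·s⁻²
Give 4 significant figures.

6.153e-102

atomic unit of pressure: P_au = E_h/a₀³ = m_e⁴e¹⁰/((4πε₀)⁵ℏ⁸) = 2.929e13 Pa
Planck pressure: p_P = c⁷/(ℏG²) = 4.632e113 Pa
0.0973 × 2.929e13 / 4.632e113 = 6.153e-102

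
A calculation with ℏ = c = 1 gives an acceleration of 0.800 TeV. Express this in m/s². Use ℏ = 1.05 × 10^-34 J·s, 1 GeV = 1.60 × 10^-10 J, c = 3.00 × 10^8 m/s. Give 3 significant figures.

Acceleration is [L]/[T]² = c·[E]/ℏ.
1 GeV → c/ℏ × (1 GeV in J) = 4.57 × 10^32 m/s².
Convert the energy scale: 0.800 TeV = 800 GeV.
Result: 800 × 4.57 × 10^32 = 3.66 × 10^35 m/s².

3.66 × 10^35 m/s²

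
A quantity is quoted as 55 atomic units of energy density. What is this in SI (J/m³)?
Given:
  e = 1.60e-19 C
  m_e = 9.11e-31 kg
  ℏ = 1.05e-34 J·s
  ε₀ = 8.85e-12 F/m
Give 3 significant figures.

One atomic unit of energy density: u_au = E_h/a₀³ = m_e⁴e¹⁰/((4πε₀)⁵ℏ⁸) = 3.01e13 J/m³.
55 × 3.01e13 J/m³ = 1.66e15 J/m³

1.66e15 J/m³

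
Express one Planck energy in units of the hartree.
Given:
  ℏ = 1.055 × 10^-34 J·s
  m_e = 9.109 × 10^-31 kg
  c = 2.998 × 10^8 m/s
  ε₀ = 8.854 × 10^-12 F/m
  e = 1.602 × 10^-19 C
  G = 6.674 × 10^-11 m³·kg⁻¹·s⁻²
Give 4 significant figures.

Planck energy: E_P = √(ℏc⁵/G) = 1.957 × 10^9 J
hartree: E_h = m_e e⁴/(4πε₀ℏ)² = 4.354 × 10^-18 J
ratio = 1.957 × 10^9 / 4.354 × 10^-18 = 4.494 × 10^26

4.494 × 10^26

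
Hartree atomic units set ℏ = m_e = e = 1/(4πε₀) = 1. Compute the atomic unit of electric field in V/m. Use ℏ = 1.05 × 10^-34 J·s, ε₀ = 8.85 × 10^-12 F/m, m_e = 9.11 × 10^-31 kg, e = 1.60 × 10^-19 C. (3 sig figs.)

5.20 × 10^11 V/m

Dimensional analysis gives E_au = E_h/(e a₀) = m_e²e⁵/((4πε₀)³ℏ⁴).
E_h = 4.38 × 10^-18 J
a₀ = 5.26 × 10^-11 m
E_h/(e·a₀) = 5.20 × 10^11 V/m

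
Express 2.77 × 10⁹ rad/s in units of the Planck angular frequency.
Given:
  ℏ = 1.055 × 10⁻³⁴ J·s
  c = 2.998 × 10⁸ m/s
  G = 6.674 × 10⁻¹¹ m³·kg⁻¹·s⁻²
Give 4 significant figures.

Planck angular frequency: ω_P = √(c⁵/(ℏG)) = 1.855 × 10⁴³ rad/s.
2.77 × 10⁹ / 1.855 × 10⁴³ = 1.494 × 10⁻³⁴

1.494 × 10⁻³⁴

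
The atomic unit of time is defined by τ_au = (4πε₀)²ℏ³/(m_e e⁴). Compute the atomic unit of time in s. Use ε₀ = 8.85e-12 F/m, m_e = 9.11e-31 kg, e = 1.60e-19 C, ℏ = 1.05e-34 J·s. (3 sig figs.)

2.40e-17 s

τ_au = (4πε₀)²ℏ³/(m_e e⁴)
E_h = 4.38e-18 J
ℏ/E_h = 2.40e-17 s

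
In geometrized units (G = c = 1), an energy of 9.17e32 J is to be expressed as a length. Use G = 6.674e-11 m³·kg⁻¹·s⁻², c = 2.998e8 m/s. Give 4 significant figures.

Energy → length via G/c⁴.
9.17e32 J × (G/c⁴) = 7.576e-12 m

7.576e-12 m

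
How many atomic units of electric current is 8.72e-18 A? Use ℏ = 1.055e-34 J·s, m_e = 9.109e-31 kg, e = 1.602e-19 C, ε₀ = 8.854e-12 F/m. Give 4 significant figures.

1.319e-15

atomic unit of electric current: I_au = e E_h/ℏ = m_e e⁵/((4πε₀)²ℏ³) = 6.612e-3 A.
8.72e-18 / 6.612e-3 = 1.319e-15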